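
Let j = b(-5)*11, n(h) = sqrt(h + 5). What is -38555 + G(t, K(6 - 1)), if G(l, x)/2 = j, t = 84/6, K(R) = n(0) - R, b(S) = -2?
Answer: -38599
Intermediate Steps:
n(h) = sqrt(5 + h)
K(R) = sqrt(5) - R (K(R) = sqrt(5 + 0) - R = sqrt(5) - R)
t = 14 (t = 84*(1/6) = 14)
j = -22 (j = -2*11 = -22)
G(l, x) = -44 (G(l, x) = 2*(-22) = -44)
-38555 + G(t, K(6 - 1)) = -38555 - 44 = -38599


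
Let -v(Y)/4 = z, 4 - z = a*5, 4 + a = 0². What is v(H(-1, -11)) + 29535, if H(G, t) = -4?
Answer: 29439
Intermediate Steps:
a = -4 (a = -4 + 0² = -4 + 0 = -4)
z = 24 (z = 4 - (-4)*5 = 4 - 1*(-20) = 4 + 20 = 24)
v(Y) = -96 (v(Y) = -4*24 = -96)
v(H(-1, -11)) + 29535 = -96 + 29535 = 29439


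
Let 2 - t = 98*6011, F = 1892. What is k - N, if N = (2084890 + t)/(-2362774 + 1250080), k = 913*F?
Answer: 961032330319/556347 ≈ 1.7274e+6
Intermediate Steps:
t = -589076 (t = 2 - 98*6011 = 2 - 1*589078 = 2 - 589078 = -589076)
k = 1727396 (k = 913*1892 = 1727396)
N = -747907/556347 (N = (2084890 - 589076)/(-2362774 + 1250080) = 1495814/(-1112694) = 1495814*(-1/1112694) = -747907/556347 ≈ -1.3443)
k - N = 1727396 - 1*(-747907/556347) = 1727396 + 747907/556347 = 961032330319/556347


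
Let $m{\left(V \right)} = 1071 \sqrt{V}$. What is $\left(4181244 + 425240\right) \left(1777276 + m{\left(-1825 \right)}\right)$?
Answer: $8186993457584 + 24667721820 i \sqrt{73} \approx 8.187 \cdot 10^{12} + 2.1076 \cdot 10^{11} i$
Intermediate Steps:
$\left(4181244 + 425240\right) \left(1777276 + m{\left(-1825 \right)}\right) = \left(4181244 + 425240\right) \left(1777276 + 1071 \sqrt{-1825}\right) = 4606484 \left(1777276 + 1071 \cdot 5 i \sqrt{73}\right) = 4606484 \left(1777276 + 5355 i \sqrt{73}\right) = 8186993457584 + 24667721820 i \sqrt{73}$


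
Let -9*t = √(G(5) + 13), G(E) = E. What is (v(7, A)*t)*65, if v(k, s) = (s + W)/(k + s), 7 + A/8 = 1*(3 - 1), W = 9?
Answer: -2015*√2/99 ≈ -28.784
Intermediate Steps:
A = -40 (A = -56 + 8*(1*(3 - 1)) = -56 + 8*(1*2) = -56 + 8*2 = -56 + 16 = -40)
v(k, s) = (9 + s)/(k + s) (v(k, s) = (s + 9)/(k + s) = (9 + s)/(k + s))
t = -√2/3 (t = -√(5 + 13)/9 = -√2/3 ≈ -0.47140)
(v(7, A)*t)*65 = (((9 - 40)/(7 - 40))*(-√2/3))*65 = ((-31/(-33))*(-√2/3))*65 = ((-1/33*(-31))*(-√2/3))*65 = (31*(-√2/3)/33)*65 = -31*√2/99*65 = -2015*√2/99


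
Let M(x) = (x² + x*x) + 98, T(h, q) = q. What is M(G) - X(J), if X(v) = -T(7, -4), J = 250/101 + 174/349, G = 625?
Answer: 781344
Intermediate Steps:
J = 104824/35249 (J = 250*(1/101) + 174*(1/349) = 250/101 + 174/349 = 104824/35249 ≈ 2.9738)
M(x) = 98 + 2*x² (M(x) = (x² + x²) + 98 = 2*x² + 98 = 98 + 2*x²)
X(v) = 4 (X(v) = -1*(-4) = 4)
M(G) - X(J) = (98 + 2*625²) - 1*4 = (98 + 2*390625) - 4 = (98 + 781250) - 4 = 781348 - 4 = 781344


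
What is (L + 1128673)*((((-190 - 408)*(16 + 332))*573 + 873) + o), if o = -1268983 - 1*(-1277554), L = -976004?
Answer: -18203358141012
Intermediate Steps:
o = 8571 (o = -1268983 + 1277554 = 8571)
(L + 1128673)*((((-190 - 408)*(16 + 332))*573 + 873) + o) = (-976004 + 1128673)*((((-190 - 408)*(16 + 332))*573 + 873) + 8571) = 152669*((-598*348*573 + 873) + 8571) = 152669*((-208104*573 + 873) + 8571) = 152669*((-119243592 + 873) + 8571) = 152669*(-119242719 + 8571) = 152669*(-119234148) = -18203358141012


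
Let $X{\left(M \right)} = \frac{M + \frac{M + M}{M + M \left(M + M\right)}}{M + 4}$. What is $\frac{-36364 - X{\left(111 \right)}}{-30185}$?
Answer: $\frac{186515907}{154818865} \approx 1.2047$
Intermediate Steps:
$X{\left(M \right)} = \frac{M + \frac{2 M}{M + 2 M^{2}}}{4 + M}$ ($X{\left(M \right)} = \frac{M + \frac{2 M}{M + M 2 M}}{4 + M} = \frac{M + \frac{2 M}{M + 2 M^{2}}}{4 + M}$)
$\frac{-36364 - X{\left(111 \right)}}{-30185} = \frac{-36364 - \frac{2 + 111 + 2 \cdot 111^{2}}{4 + 2 \cdot 111^{2} + 9 \cdot 111}}{-30185} = \left(-36364 - \frac{2 + 111 + 2 \cdot 12321}{4 + 2 \cdot 12321 + 999}\right) \left(- \frac{1}{30185}\right) = \left(-36364 - \frac{2 + 111 + 24642}{4 + 24642 + 999}\right) \left(- \frac{1}{30185}\right) = \left(-36364 - \frac{1}{25645} \cdot 24755\right) \left(- \frac{1}{30185}\right) = \left(-36364 - \frac{4951}{5129}\right) \left(- \frac{1}{30185}\right) = \left(- \frac{186515907}{5129}\right) \left(- \frac{1}{30185}\right) = \frac{186515907}{154818865}$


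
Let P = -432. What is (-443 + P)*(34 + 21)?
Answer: -48125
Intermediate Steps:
(-443 + P)*(34 + 21) = (-443 - 432)*(34 + 21) = -875*55 = -48125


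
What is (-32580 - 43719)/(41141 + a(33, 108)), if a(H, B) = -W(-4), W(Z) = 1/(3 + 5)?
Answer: -203464/109709 ≈ -1.8546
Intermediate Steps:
W(Z) = ⅛ (W(Z) = 1/8 = ⅛)
a(H, B) = -⅛ (a(H, B) = -1*⅛ = -⅛)
(-32580 - 43719)/(41141 + a(33, 108)) = (-32580 - 43719)/(41141 - ⅛) = -76299/329127/8 = -76299*8/329127 = -203464/109709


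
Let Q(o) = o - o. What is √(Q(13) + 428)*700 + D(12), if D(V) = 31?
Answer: 31 + 1400*√107 ≈ 14513.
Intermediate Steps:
Q(o) = 0
√(Q(13) + 428)*700 + D(12) = √(0 + 428)*700 + 31 = √428*700 + 31 = (2*√107)*700 + 31 = 1400*√107 + 31 = 31 + 1400*√107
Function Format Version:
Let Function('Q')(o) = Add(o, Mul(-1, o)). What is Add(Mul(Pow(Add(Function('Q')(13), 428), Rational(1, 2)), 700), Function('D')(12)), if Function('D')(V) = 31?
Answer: Add(31, Mul(1400, Pow(107, Rational(1, 2)))) ≈ 14513.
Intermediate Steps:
Function('Q')(o) = 0
Add(Mul(Pow(Add(Function('Q')(13), 428), Rational(1, 2)), 700), Function('D')(12)) = Add(Mul(Pow(Add(0, 428), Rational(1, 2)), 700), 31) = Add(Mul(Pow(428, Rational(1, 2)), 700), 31) = Add(Mul(Mul(2, Pow(107, Rational(1, 2))), 700), 31) = Add(Mul(1400, Pow(107, Rational(1, 2))), 31) = Add(31, Mul(1400, Pow(107, Rational(1, 2))))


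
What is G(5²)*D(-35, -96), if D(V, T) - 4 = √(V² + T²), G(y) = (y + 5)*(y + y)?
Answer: 6000 + 1500*√10441 ≈ 1.5927e+5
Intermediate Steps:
G(y) = 2*y*(5 + y) (G(y) = (5 + y)*(2*y) = 2*y*(5 + y))
D(V, T) = 4 + √(T² + V²) (D(V, T) = 4 + √(V² + T²) = 4 + √(T² + V²))
G(5²)*D(-35, -96) = (2*5²*(5 + 5²))*(4 + √((-96)² + (-35)²)) = (2*25*(5 + 25))*(4 + √(9216 + 1225)) = (2*25*30)*(4 + √10441) = 1500*(4 + √10441) = 6000 + 1500*√10441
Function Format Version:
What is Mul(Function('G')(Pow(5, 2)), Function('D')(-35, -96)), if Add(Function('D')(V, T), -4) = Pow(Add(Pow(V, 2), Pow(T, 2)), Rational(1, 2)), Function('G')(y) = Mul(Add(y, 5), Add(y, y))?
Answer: Add(6000, Mul(1500, Pow(10441, Rational(1, 2)))) ≈ 1.5927e+5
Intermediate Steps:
Function('G')(y) = Mul(2, y, Add(5, y)) (Function('G')(y) = Mul(Add(5, y), Mul(2, y)) = Mul(2, y, Add(5, y)))
Function('D')(V, T) = Add(4, Pow(Add(Pow(T, 2), Pow(V, 2)), Rational(1, 2))) (Function('D')(V, T) = Add(4, Pow(Add(Pow(V, 2), Pow(T, 2)), Rational(1, 2))) = Add(4, Pow(Add(Pow(T, 2), Pow(V, 2)), Rational(1, 2))))
Mul(Function('G')(Pow(5, 2)), Function('D')(-35, -96)) = Mul(Mul(2, Pow(5, 2), Add(5, Pow(5, 2))), Add(4, Pow(Add(Pow(-96, 2), Pow(-35, 2)), Rational(1, 2)))) = Mul(Mul(2, 25, Add(5, 25)), Add(4, Pow(Add(9216, 1225), Rational(1, 2)))) = Mul(Mul(2, 25, 30), Add(4, Pow(10441, Rational(1, 2)))) = Mul(1500, Add(4, Pow(10441, Rational(1, 2)))) = Add(6000, Mul(1500, Pow(10441, Rational(1, 2))))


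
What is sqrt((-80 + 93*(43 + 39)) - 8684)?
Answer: I*sqrt(1138) ≈ 33.734*I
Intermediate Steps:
sqrt((-80 + 93*(43 + 39)) - 8684) = sqrt((-80 + 93*82) - 8684) = sqrt((-80 + 7626) - 8684) = sqrt(7546 - 8684) = sqrt(-1138) = I*sqrt(1138)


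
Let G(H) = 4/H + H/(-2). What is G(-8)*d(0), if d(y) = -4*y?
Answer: 0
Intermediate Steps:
G(H) = 4/H - H/2 (G(H) = 4/H + H*(-½) = 4/H - H/2)
G(-8)*d(0) = (4/(-8) - ½*(-8))*(-4*0) = (4*(-⅛) + 4)*0 = (-½ + 4)*0 = (7/2)*0 = 0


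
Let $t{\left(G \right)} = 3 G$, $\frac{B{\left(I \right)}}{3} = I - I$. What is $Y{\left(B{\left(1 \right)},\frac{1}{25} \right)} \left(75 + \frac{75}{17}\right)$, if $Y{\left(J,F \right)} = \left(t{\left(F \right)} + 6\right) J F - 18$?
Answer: $- \frac{24300}{17} \approx -1429.4$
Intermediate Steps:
$B{\left(I \right)} = 0$ ($B{\left(I \right)} = 3 \left(I - I\right) = 3 \cdot 0 = 0$)
$Y{\left(J,F \right)} = -18 + F J \left(6 + 3 F\right)$ ($Y{\left(J,F \right)} = \left(3 F + 6\right) J F - 18 = \left(6 + 3 F\right) J F - 18 = J \left(6 + 3 F\right) F - 18 = F J \left(6 + 3 F\right) - 18 = -18 + F J \left(6 + 3 F\right)$)
$Y{\left(B{\left(1 \right)},\frac{1}{25} \right)} \left(75 + \frac{75}{17}\right) = \left(-18 + 3 \cdot 0 \left(\frac{1}{25}\right)^{2} + 6 \cdot \frac{1}{25} \cdot 0\right) \left(75 + \frac{75}{17}\right) = \left(-18 + 3 \cdot 0 \left(\frac{1}{25}\right)^{2} + 6 \cdot \frac{1}{25} \cdot 0\right) \left(75 + 75 \cdot \frac{1}{17}\right) = \left(-18 + 3 \cdot 0 \cdot \frac{1}{625} + 0\right) \left(75 + \frac{75}{17}\right) = \left(-18 + 0 + 0\right) \frac{1350}{17} = \left(-18\right) \frac{1350}{17} = - \frac{24300}{17}$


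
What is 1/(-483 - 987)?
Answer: -1/1470 ≈ -0.00068027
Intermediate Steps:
1/(-483 - 987) = 1/(-1470) = -1/1470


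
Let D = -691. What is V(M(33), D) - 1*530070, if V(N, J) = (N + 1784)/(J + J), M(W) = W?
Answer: -732558557/1382 ≈ -5.3007e+5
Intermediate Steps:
V(N, J) = (1784 + N)/(2*J) (V(N, J) = (1784 + N)/((2*J)) = (1784 + N)*(1/(2*J)) = (1784 + N)/(2*J))
V(M(33), D) - 1*530070 = (½)*(1784 + 33)/(-691) - 1*530070 = (½)*(-1/691)*1817 - 530070 = -1817/1382 - 530070 = -732558557/1382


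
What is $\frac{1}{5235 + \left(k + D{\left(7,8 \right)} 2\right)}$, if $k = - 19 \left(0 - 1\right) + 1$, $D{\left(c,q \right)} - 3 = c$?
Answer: $\frac{1}{5275} \approx 0.00018957$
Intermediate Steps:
$D{\left(c,q \right)} = 3 + c$
$k = 20$ ($k = - 19 \left(0 - 1\right) + 1 = \left(-19\right) \left(-1\right) + 1 = 19 + 1 = 20$)
$\frac{1}{5235 + \left(k + D{\left(7,8 \right)} 2\right)} = \frac{1}{5235 + \left(20 + \left(3 + 7\right) 2\right)} = \frac{1}{5235 + \left(20 + 10 \cdot 2\right)} = \frac{1}{5235 + \left(20 + 20\right)} = \frac{1}{5235 + 40} = \frac{1}{5275}$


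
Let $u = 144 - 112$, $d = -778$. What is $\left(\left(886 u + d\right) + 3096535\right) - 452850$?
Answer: $2671259$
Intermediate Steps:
$u = 32$
$\left(\left(886 u + d\right) + 3096535\right) - 452850 = \left(\left(886 \cdot 32 - 778\right) + 3096535\right) - 452850 = \left(\left(28352 - 778\right) + 3096535\right) - 452850 = \left(27574 + 3096535\right) - 452850 = 3124109 - 452850 = 2671259$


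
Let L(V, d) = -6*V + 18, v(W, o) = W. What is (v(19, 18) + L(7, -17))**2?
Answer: 25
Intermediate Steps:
L(V, d) = 18 - 6*V
(v(19, 18) + L(7, -17))**2 = (19 + (18 - 6*7))**2 = (19 + (18 - 42))**2 = (19 - 24)**2 = (-5)**2 = 25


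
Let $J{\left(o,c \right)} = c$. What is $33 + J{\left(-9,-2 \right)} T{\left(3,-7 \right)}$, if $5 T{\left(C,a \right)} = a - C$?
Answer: $37$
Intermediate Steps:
$T{\left(C,a \right)} = - \frac{C}{5} + \frac{a}{5}$ ($T{\left(C,a \right)} = \frac{a - C}{5} = - \frac{C}{5} + \frac{a}{5}$)
$33 + J{\left(-9,-2 \right)} T{\left(3,-7 \right)} = 33 - 2 \left(\left(- \frac{1}{5}\right) 3 + \frac{1}{5} \left(-7\right)\right) = 33 - 2 \left(- \frac{3}{5} - \frac{7}{5}\right) = 33 - -4 = 33 + 4 = 37$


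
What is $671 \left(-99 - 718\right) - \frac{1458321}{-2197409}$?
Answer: $- \frac{1204633537342}{2197409} \approx -5.4821 \cdot 10^{5}$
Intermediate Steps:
$671 \left(-99 - 718\right) - \frac{1458321}{-2197409} = 671 \left(-817\right) - 1458321 \left(- \frac{1}{2197409}\right) = -548207 - - \frac{1458321}{2197409} = -548207 + \frac{1458321}{2197409} = - \frac{1204633537342}{2197409}$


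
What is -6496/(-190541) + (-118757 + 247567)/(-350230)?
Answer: -2226849213/6673317443 ≈ -0.33369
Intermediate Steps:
-6496/(-190541) + (-118757 + 247567)/(-350230) = -6496*(-1/190541) + 128810*(-1/350230) = 6496/190541 - 12881/35023 = -2226849213/6673317443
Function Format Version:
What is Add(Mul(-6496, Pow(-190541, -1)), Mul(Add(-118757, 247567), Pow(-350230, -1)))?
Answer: Rational(-2226849213, 6673317443) ≈ -0.33369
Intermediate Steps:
Add(Mul(-6496, Pow(-190541, -1)), Mul(Add(-118757, 247567), Pow(-350230, -1))) = Add(Mul(-6496, Rational(-1, 190541)), Mul(128810, Rational(-1, 350230))) = Add(Rational(6496, 190541), Rational(-12881, 35023)) = Rational(-2226849213, 6673317443)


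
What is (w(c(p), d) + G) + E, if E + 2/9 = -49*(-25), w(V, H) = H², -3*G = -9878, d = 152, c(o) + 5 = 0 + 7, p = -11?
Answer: 248593/9 ≈ 27621.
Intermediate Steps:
c(o) = 2 (c(o) = -5 + (0 + 7) = -5 + 7 = 2)
G = 9878/3 (G = -⅓*(-9878) = 9878/3 ≈ 3292.7)
E = 11023/9 (E = -2/9 - 49*(-25) = -2/9 + 1225 = 11023/9 ≈ 1224.8)
(w(c(p), d) + G) + E = (152² + 9878/3) + 11023/9 = (23104 + 9878/3) + 11023/9 = 79190/3 + 11023/9 = 248593/9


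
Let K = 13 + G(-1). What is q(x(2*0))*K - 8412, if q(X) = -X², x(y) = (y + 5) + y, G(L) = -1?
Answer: -8712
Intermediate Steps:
K = 12 (K = 13 - 1 = 12)
x(y) = 5 + 2*y (x(y) = (5 + y) + y = 5 + 2*y)
q(x(2*0))*K - 8412 = -(5 + 2*(2*0))²*12 - 8412 = -(5 + 2*0)²*12 - 8412 = -(5 + 0)²*12 - 8412 = -1*5²*12 - 8412 = -1*25*12 - 8412 = -25*12 - 8412 = -300 - 8412 = -8712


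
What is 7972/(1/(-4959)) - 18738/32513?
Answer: -1285341259662/32513 ≈ -3.9533e+7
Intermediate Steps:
7972/(1/(-4959)) - 18738/32513 = 7972/(-1/4959) - 18738*1/32513 = 7972*(-4959) - 18738/32513 = -39533148 - 18738/32513 = -1285341259662/32513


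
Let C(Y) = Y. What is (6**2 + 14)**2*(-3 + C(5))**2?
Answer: 10000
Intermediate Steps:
(6**2 + 14)**2*(-3 + C(5))**2 = (6**2 + 14)**2*(-3 + 5)**2 = (36 + 14)**2*2**2 = 50**2*4 = 2500*4 = 10000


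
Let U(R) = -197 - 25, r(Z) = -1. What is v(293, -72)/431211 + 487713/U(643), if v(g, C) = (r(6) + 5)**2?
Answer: -70102402297/31909614 ≈ -2196.9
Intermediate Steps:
U(R) = -222
v(g, C) = 16 (v(g, C) = (-1 + 5)**2 = 4**2 = 16)
v(293, -72)/431211 + 487713/U(643) = 16/431211 + 487713/(-222) = 16*(1/431211) + 487713*(-1/222) = 16/431211 - 162571/74 = -70102402297/31909614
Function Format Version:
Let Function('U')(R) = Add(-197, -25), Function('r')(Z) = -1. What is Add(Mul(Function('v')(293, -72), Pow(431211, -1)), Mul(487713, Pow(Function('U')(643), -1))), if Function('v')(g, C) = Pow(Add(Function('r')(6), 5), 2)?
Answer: Rational(-70102402297, 31909614) ≈ -2196.9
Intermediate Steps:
Function('U')(R) = -222
Function('v')(g, C) = 16 (Function('v')(g, C) = Pow(Add(-1, 5), 2) = Pow(4, 2) = 16)
Add(Mul(Function('v')(293, -72), Pow(431211, -1)), Mul(487713, Pow(Function('U')(643), -1))) = Add(Mul(16, Pow(431211, -1)), Mul(487713, Pow(-222, -1))) = Add(Mul(16, Rational(1, 431211)), Mul(487713, Rational(-1, 222))) = Add(Rational(16, 431211), Rational(-162571, 74)) = Rational(-70102402297, 31909614)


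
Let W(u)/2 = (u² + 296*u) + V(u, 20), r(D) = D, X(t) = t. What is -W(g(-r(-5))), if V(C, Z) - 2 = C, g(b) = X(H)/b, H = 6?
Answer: -17992/25 ≈ -719.68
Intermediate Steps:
g(b) = 6/b
V(C, Z) = 2 + C
W(u) = 4 + 2*u² + 594*u (W(u) = 2*((u² + 296*u) + (2 + u)) = 2*(2 + u² + 297*u) = 4 + 2*u² + 594*u)
-W(g(-r(-5))) = -(4 + 2*(6/((-1*(-5))))² + 594*(6/((-1*(-5))))) = -(4 + 2*(6/5)² + 594*(6/5)) = -(4 + 2*(36/25) + 3564/5) = -(4 + 72/25 + 3564/5) = -1*17992/25 = -17992/25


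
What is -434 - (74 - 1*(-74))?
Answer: -582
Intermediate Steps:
-434 - (74 - 1*(-74)) = -434 - (74 + 74) = -434 - 1*148 = -434 - 148 = -582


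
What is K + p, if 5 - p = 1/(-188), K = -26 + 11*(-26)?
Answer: -57715/188 ≈ -306.99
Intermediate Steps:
K = -312 (K = -26 - 286 = -312)
p = 941/188 (p = 5 - 1/(-188) = 5 - 1*(-1/188) = 5 + 1/188 = 941/188 ≈ 5.0053)
K + p = -312 + 941/188 = -57715/188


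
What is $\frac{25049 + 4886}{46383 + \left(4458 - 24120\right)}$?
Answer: $\frac{29935}{26721} \approx 1.1203$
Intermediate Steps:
$\frac{25049 + 4886}{46383 + \left(4458 - 24120\right)} = \frac{29935}{46383 - 19662} = \frac{29935}{26721}$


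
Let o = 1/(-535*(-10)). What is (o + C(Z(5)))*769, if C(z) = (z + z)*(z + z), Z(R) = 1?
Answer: 16457369/5350 ≈ 3076.1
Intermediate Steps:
C(z) = 4*z² (C(z) = (2*z)*(2*z) = 4*z²)
o = 1/5350 (o = -1/535*(-⅒) = 1/5350 ≈ 0.00018692)
(o + C(Z(5)))*769 = (1/5350 + 4*1²)*769 = (1/5350 + 4*1)*769 = (1/5350 + 4)*769 = (21401/5350)*769 = 16457369/5350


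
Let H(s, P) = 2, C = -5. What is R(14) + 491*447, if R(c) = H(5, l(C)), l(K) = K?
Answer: 219479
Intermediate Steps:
R(c) = 2
R(14) + 491*447 = 2 + 491*447 = 2 + 219477 = 219479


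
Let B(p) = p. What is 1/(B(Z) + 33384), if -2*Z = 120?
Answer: 1/33324 ≈ 3.0008e-5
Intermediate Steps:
Z = -60 (Z = -1/2*120 = -60)
1/(B(Z) + 33384) = 1/(-60 + 33384) = 1/33324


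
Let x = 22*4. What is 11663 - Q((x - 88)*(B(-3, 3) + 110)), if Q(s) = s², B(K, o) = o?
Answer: 11663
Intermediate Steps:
x = 88
11663 - Q((x - 88)*(B(-3, 3) + 110)) = 11663 - ((88 - 88)*(3 + 110))² = 11663 - (0*113)² = 11663 - 1*0² = 11663 - 1*0 = 11663 + 0 = 11663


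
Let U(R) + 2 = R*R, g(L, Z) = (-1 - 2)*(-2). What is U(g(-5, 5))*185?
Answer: 6290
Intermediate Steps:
g(L, Z) = 6 (g(L, Z) = -3*(-2) = 6)
U(R) = -2 + R**2 (U(R) = -2 + R*R = -2 + R**2)
U(g(-5, 5))*185 = (-2 + 6**2)*185 = (-2 + 36)*185 = 34*185 = 6290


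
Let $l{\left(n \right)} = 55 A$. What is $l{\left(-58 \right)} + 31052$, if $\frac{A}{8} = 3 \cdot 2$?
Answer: $33692$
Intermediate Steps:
$A = 48$ ($A = 8 \cdot 3 \cdot 2 = 8 \cdot 6 = 48$)
$l{\left(n \right)} = 2640$ ($l{\left(n \right)} = 55 \cdot 48 = 2640$)
$l{\left(-58 \right)} + 31052 = 2640 + 31052 = 33692$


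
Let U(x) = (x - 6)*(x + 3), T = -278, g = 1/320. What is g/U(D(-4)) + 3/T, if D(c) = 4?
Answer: -6859/622720 ≈ -0.011015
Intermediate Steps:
g = 1/320 ≈ 0.0031250
U(x) = (-6 + x)*(3 + x)
g/U(D(-4)) + 3/T = 1/(320*(-18 + 4² - 3*4)) + 3/(-278) = 1/(320*(-18 + 16 - 12)) + 3*(-1/278) = (1/320)/(-14) - 3/278 = (1/320)*(-1/14) - 3/278 = -1/4480 - 3/278 = -6859/622720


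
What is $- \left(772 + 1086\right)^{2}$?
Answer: $-3452164$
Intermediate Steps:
$- \left(772 + 1086\right)^{2} = - 1858^{2} = \left(-1\right) 3452164 = -3452164$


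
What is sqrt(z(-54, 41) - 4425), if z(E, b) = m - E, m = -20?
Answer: I*sqrt(4391) ≈ 66.265*I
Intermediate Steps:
z(E, b) = -20 - E
sqrt(z(-54, 41) - 4425) = sqrt((-20 - 1*(-54)) - 4425) = sqrt((-20 + 54) - 4425) = sqrt(34 - 4425) = sqrt(-4391) = I*sqrt(4391)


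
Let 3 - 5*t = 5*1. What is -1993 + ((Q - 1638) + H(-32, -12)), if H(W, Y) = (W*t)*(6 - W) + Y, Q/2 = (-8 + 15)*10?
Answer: -15083/5 ≈ -3016.6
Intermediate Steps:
t = -⅖ (t = ⅗ - 1 = -⅖ ≈ -0.40000)
Q = 140 (Q = 2*((-8 + 15)*10) = 2*(7*10) = 2*70 = 140)
H(W, Y) = Y - 2*W*(6 - W)/5 (H(W, Y) = (W*(-⅖))*(6 - W) + Y = (-2*W/5)*(6 - W) + Y = -2*W*(6 - W)/5 + Y = Y - 2*W*(6 - W)/5)
-1993 + ((Q - 1638) + H(-32, -12)) = -1993 + ((140 - 1638) + (-12 - 12/5*(-32) + (⅖)*(-32)²)) = -1993 + (-1498 + (-12 + 384/5 + (⅖)*1024)) = -1993 + (-1498 + (-12 + 384/5 + 2048/5)) = -1993 + (-1498 + 2372/5) = -1993 - 5118/5 = -15083/5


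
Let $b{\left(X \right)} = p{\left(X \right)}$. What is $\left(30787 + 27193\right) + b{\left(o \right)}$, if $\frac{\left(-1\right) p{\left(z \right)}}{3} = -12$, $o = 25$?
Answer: $58016$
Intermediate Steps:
$p{\left(z \right)} = 36$ ($p{\left(z \right)} = \left(-3\right) \left(-12\right) = 36$)
$b{\left(X \right)} = 36$
$\left(30787 + 27193\right) + b{\left(o \right)} = \left(30787 + 27193\right) + 36 = 57980 + 36 = 58016$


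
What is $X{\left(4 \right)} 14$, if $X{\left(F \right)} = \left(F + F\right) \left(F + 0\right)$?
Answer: $448$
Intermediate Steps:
$X{\left(F \right)} = 2 F^{2}$ ($X{\left(F \right)} = 2 F F = 2 F^{2}$)
$X{\left(4 \right)} 14 = 2 \cdot 4^{2} \cdot 14 = 2 \cdot 16 \cdot 14 = 32 \cdot 14 = 448$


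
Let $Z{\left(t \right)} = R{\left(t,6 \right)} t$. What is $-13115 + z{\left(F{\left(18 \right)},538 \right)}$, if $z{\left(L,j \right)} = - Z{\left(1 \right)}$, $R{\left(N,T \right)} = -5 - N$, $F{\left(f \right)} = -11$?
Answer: $-13109$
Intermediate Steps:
$Z{\left(t \right)} = t \left(-5 - t\right)$ ($Z{\left(t \right)} = \left(-5 - t\right) t = t \left(-5 - t\right)$)
$z{\left(L,j \right)} = 6$ ($z{\left(L,j \right)} = - \left(-1\right) 1 \left(5 + 1\right) = - \left(-1\right) 1 \cdot 6 = \left(-1\right) \left(-6\right) = 6$)
$-13115 + z{\left(F{\left(18 \right)},538 \right)} = -13115 + 6 = -13109$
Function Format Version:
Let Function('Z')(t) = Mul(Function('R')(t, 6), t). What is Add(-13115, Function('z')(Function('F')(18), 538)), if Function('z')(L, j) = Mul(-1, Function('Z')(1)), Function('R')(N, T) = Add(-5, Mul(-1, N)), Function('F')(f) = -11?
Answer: -13109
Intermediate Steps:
Function('Z')(t) = Mul(t, Add(-5, Mul(-1, t))) (Function('Z')(t) = Mul(Add(-5, Mul(-1, t)), t) = Mul(t, Add(-5, Mul(-1, t))))
Function('z')(L, j) = 6 (Function('z')(L, j) = Mul(-1, Mul(-1, 1, Add(5, 1))) = Mul(-1, Mul(-1, 1, 6)) = Mul(-1, -6) = 6)
Add(-13115, Function('z')(Function('F')(18), 538)) = Add(-13115, 6) = -13109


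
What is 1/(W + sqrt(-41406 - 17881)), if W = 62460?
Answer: 62460/3901310887 - I*sqrt(59287)/3901310887 ≈ 1.601e-5 - 6.2412e-8*I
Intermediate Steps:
1/(W + sqrt(-41406 - 17881)) = 1/(62460 + sqrt(-41406 - 17881)) = 1/(62460 + sqrt(-59287)) = 1/(62460 + I*sqrt(59287))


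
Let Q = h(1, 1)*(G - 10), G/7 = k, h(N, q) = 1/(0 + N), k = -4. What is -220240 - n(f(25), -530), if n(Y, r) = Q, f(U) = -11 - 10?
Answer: -220202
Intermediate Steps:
h(N, q) = 1/N
G = -28 (G = 7*(-4) = -28)
f(U) = -21
Q = -38 (Q = (-28 - 10)/1 = 1*(-38) = -38)
n(Y, r) = -38
-220240 - n(f(25), -530) = -220240 - 1*(-38) = -220240 + 38 = -220202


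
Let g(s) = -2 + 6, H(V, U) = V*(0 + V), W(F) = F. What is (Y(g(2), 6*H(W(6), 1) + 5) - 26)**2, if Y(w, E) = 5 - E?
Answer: 58564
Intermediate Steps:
H(V, U) = V**2 (H(V, U) = V*V = V**2)
g(s) = 4
(Y(g(2), 6*H(W(6), 1) + 5) - 26)**2 = ((5 - (6*6**2 + 5)) - 26)**2 = ((5 - (6*36 + 5)) - 26)**2 = ((5 - (216 + 5)) - 26)**2 = ((5 - 1*221) - 26)**2 = ((5 - 221) - 26)**2 = (-216 - 26)**2 = (-242)**2 = 58564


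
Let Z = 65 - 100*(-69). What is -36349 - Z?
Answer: -43314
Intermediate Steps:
Z = 6965 (Z = 65 + 6900 = 6965)
-36349 - Z = -36349 - 1*6965 = -36349 - 6965 = -43314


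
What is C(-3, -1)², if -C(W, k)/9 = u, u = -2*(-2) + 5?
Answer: 6561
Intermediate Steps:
u = 9 (u = 4 + 5 = 9)
C(W, k) = -81 (C(W, k) = -9*9 = -81)
C(-3, -1)² = (-81)² = 6561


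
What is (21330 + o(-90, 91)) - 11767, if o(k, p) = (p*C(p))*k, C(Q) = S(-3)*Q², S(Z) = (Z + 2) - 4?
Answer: 339116513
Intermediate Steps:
S(Z) = -2 + Z (S(Z) = (2 + Z) - 4 = -2 + Z)
C(Q) = -5*Q² (C(Q) = (-2 - 3)*Q² = -5*Q²)
o(k, p) = -5*k*p³ (o(k, p) = (p*(-5*p²))*k = (-5*p³)*k = -5*k*p³)
(21330 + o(-90, 91)) - 11767 = (21330 - 5*(-90)*91³) - 11767 = (21330 - 5*(-90)*753571) - 11767 = (21330 + 339106950) - 11767 = 339128280 - 11767 = 339116513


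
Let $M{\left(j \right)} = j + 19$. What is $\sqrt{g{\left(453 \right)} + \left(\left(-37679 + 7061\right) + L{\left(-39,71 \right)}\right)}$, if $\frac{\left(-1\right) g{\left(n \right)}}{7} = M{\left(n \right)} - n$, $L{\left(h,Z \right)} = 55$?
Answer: $2 i \sqrt{7674} \approx 175.2 i$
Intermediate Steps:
$M{\left(j \right)} = 19 + j$
$g{\left(n \right)} = -133$ ($g{\left(n \right)} = - 7 \left(\left(19 + n\right) - n\right) = \left(-7\right) 19 = -133$)
$\sqrt{g{\left(453 \right)} + \left(\left(-37679 + 7061\right) + L{\left(-39,71 \right)}\right)} = \sqrt{-133 + \left(\left(-37679 + 7061\right) + 55\right)} = \sqrt{-133 + \left(-30618 + 55\right)} = \sqrt{-133 - 30563} = \sqrt{-30696} = 2 i \sqrt{7674}$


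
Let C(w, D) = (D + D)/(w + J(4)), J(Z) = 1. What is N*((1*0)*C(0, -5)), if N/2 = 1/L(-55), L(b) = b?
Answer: 0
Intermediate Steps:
C(w, D) = 2*D/(1 + w) (C(w, D) = (D + D)/(w + 1) = (2*D)/(1 + w) = 2*D/(1 + w))
N = -2/55 (N = 2/(-55) = 2*(-1/55) = -2/55 ≈ -0.036364)
N*((1*0)*C(0, -5)) = -2*1*0*2*(-5)/(1 + 0)/55 = -0*2*(-5)/1 = -0*2*(-5)*1 = -0*(-10) = -2/55*0 = 0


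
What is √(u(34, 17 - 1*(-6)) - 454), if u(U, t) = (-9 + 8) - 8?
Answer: I*√463 ≈ 21.517*I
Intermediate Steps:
u(U, t) = -9 (u(U, t) = -1 - 8 = -9)
√(u(34, 17 - 1*(-6)) - 454) = √(-9 - 454) = √(-463) = I*√463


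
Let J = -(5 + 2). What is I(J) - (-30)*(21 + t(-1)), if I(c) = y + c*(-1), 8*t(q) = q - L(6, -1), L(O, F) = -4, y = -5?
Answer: 2573/4 ≈ 643.25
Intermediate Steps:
J = -7 (J = -1*7 = -7)
t(q) = 1/2 + q/8 (t(q) = (q - 1*(-4))/8 = (q + 4)/8 = (4 + q)/8 = 1/2 + q/8)
I(c) = -5 - c (I(c) = -5 + c*(-1) = -5 - c)
I(J) - (-30)*(21 + t(-1)) = (-5 - 1*(-7)) - (-30)*(21 + (1/2 + (1/8)*(-1))) = (-5 + 7) - (-30)*(21 + (1/2 - 1/8)) = 2 - (-30)*(21 + 3/8) = 2 - (-30)*171/8 = 2 - 1*(-2565/4) = 2 + 2565/4 = 2573/4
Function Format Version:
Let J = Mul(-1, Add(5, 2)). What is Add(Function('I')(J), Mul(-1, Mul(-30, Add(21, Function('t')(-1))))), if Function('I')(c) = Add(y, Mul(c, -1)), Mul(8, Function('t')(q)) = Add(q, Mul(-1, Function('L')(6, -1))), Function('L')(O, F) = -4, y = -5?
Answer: Rational(2573, 4) ≈ 643.25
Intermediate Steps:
J = -7 (J = Mul(-1, 7) = -7)
Function('t')(q) = Add(Rational(1, 2), Mul(Rational(1, 8), q)) (Function('t')(q) = Mul(Rational(1, 8), Add(q, Mul(-1, -4))) = Mul(Rational(1, 8), Add(q, 4)) = Mul(Rational(1, 8), Add(4, q)) = Add(Rational(1, 2), Mul(Rational(1, 8), q)))
Function('I')(c) = Add(-5, Mul(-1, c)) (Function('I')(c) = Add(-5, Mul(c, -1)) = Add(-5, Mul(-1, c)))
Add(Function('I')(J), Mul(-1, Mul(-30, Add(21, Function('t')(-1))))) = Add(Add(-5, Mul(-1, -7)), Mul(-1, Mul(-30, Add(21, Add(Rational(1, 2), Mul(Rational(1, 8), -1)))))) = Add(Add(-5, 7), Mul(-1, Mul(-30, Add(21, Add(Rational(1, 2), Rational(-1, 8)))))) = Add(2, Mul(-1, Mul(-30, Add(21, Rational(3, 8))))) = Add(2, Mul(-1, Mul(-30, Rational(171, 8)))) = Add(2, Mul(-1, Rational(-2565, 4))) = Add(2, Rational(2565, 4)) = Rational(2573, 4)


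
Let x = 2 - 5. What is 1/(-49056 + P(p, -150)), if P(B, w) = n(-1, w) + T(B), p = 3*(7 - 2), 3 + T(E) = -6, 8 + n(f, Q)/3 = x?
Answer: -1/49098 ≈ -2.0367e-5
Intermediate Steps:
x = -3
n(f, Q) = -33 (n(f, Q) = -24 + 3*(-3) = -24 - 9 = -33)
T(E) = -9 (T(E) = -3 - 6 = -9)
p = 15 (p = 3*5 = 15)
P(B, w) = -42 (P(B, w) = -33 - 9 = -42)
1/(-49056 + P(p, -150)) = 1/(-49056 - 42) = 1/(-49098) = -1/49098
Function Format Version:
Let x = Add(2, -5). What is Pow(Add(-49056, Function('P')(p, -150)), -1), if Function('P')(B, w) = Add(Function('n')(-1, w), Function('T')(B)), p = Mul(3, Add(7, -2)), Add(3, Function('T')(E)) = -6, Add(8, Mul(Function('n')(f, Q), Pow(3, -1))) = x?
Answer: Rational(-1, 49098) ≈ -2.0367e-5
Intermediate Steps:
x = -3
Function('n')(f, Q) = -33 (Function('n')(f, Q) = Add(-24, Mul(3, -3)) = Add(-24, -9) = -33)
Function('T')(E) = -9 (Function('T')(E) = Add(-3, -6) = -9)
p = 15 (p = Mul(3, 5) = 15)
Function('P')(B, w) = -42 (Function('P')(B, w) = Add(-33, -9) = -42)
Pow(Add(-49056, Function('P')(p, -150)), -1) = Pow(Add(-49056, -42), -1) = Pow(-49098, -1) = Rational(-1, 49098)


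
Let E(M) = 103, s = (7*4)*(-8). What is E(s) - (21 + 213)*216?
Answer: -50441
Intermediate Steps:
s = -224 (s = 28*(-8) = -224)
E(s) - (21 + 213)*216 = 103 - (21 + 213)*216 = 103 - 234*216 = 103 - 1*50544 = 103 - 50544 = -50441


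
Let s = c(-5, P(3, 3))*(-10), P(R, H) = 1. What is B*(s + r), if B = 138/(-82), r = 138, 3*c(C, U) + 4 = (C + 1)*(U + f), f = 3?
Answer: -14122/41 ≈ -344.44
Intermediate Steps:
c(C, U) = -4/3 + (1 + C)*(3 + U)/3 (c(C, U) = -4/3 + ((C + 1)*(U + 3))/3 = -4/3 + ((1 + C)*(3 + U))/3 = -4/3 + (1 + C)*(3 + U)/3)
B = -69/41 (B = 138*(-1/82) = -69/41 ≈ -1.6829)
s = 200/3 (s = (-1/3 - 5 + (1/3)*1 + (1/3)*(-5)*1)*(-10) = (-1/3 - 5 + 1/3 - 5/3)*(-10) = -20/3*(-10) = 200/3 ≈ 66.667)
B*(s + r) = -69*(200/3 + 138)/41 = -69/41*614/3 = -14122/41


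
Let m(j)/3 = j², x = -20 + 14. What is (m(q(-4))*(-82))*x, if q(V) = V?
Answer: 23616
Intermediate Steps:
x = -6
m(j) = 3*j²
(m(q(-4))*(-82))*x = ((3*(-4)²)*(-82))*(-6) = ((3*16)*(-82))*(-6) = (48*(-82))*(-6) = -3936*(-6) = 23616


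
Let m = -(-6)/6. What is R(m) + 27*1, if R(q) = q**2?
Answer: 28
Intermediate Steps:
m = 1 (m = -(-6)/6 = -1*(-1) = 1)
R(m) + 27*1 = 1**2 + 27*1 = 1 + 27 = 28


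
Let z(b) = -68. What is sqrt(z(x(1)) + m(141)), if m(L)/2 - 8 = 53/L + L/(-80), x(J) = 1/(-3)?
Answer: I*sqrt(435578610)/2820 ≈ 7.4009*I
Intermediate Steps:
x(J) = -1/3
m(L) = 16 + 106/L - L/40 (m(L) = 16 + 2*(53/L + L/(-80)) = 16 + 2*(53/L + L*(-1/80)) = 16 + 2*(53/L - L/80) = 16 + (106/L - L/40) = 16 + 106/L - L/40)
sqrt(z(x(1)) + m(141)) = sqrt(-68 + (16 + 106/141 - 1/40*141)) = sqrt(-68 + (16 + 106*(1/141) - 141/40)) = sqrt(-68 + (16 + 106/141 - 141/40)) = sqrt(-68 + 74599/5640) = sqrt(-308921/5640) = I*sqrt(435578610)/2820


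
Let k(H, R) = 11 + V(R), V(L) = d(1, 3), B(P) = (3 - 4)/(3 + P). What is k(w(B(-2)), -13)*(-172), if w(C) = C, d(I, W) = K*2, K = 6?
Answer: -3956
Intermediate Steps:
B(P) = -1/(3 + P)
d(I, W) = 12 (d(I, W) = 6*2 = 12)
V(L) = 12
k(H, R) = 23 (k(H, R) = 11 + 12 = 23)
k(w(B(-2)), -13)*(-172) = 23*(-172) = -3956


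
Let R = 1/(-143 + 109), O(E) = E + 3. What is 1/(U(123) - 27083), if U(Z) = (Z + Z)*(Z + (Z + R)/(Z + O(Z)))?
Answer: 1411/4651346 ≈ 0.00030335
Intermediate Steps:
O(E) = 3 + E
R = -1/34 (R = 1/(-34) = -1/34 ≈ -0.029412)
U(Z) = 2*Z*(Z + (-1/34 + Z)/(3 + 2*Z)) (U(Z) = (Z + Z)*(Z + (Z - 1/34)/(Z + (3 + Z))) = (2*Z)*(Z + (-1/34 + Z)/(3 + 2*Z)) = 2*Z*(Z + (-1/34 + Z)/(3 + 2*Z)))
1/(U(123) - 27083) = 1/((1/17)*123*(-1 + 68*123² + 136*123)/(3 + 2*123) - 27083) = 1/((1/17)*123*(-1 + 68*15129 + 16728)/(3 + 246) - 27083) = 1/((1/17)*123*(-1 + 1028772 + 16728)/249 - 27083) = 1/((1/17)*123*(1/249)*1045499 - 27083) = 1/(42865459/1411 - 27083) = 1/(4651346/1411) = 1411/4651346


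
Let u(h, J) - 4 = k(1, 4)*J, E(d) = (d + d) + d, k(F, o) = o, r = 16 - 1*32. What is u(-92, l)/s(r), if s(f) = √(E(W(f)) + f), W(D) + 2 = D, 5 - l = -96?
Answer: -204*I*√70/35 ≈ -48.765*I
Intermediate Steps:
l = 101 (l = 5 - 1*(-96) = 5 + 96 = 101)
W(D) = -2 + D
r = -16 (r = 16 - 32 = -16)
E(d) = 3*d (E(d) = 2*d + d = 3*d)
s(f) = √(-6 + 4*f) (s(f) = √(3*(-2 + f) + f) = √((-6 + 3*f) + f) = √(-6 + 4*f))
u(h, J) = 4 + 4*J
u(-92, l)/s(r) = (4 + 4*101)/(√(-6 + 4*(-16))) = (4 + 404)/(√(-6 - 64)) = 408/(√(-70)) = 408/((I*√70)) = 408*(-I*√70/70) = -204*I*√70/35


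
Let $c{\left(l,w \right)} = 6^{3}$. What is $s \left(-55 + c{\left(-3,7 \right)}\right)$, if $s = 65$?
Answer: $10465$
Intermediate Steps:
$c{\left(l,w \right)} = 216$
$s \left(-55 + c{\left(-3,7 \right)}\right) = 65 \left(-55 + 216\right) = 65 \cdot 161 = 10465$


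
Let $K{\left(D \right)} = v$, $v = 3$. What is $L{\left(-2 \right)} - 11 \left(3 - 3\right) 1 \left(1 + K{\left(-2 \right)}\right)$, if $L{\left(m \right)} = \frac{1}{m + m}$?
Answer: $- \frac{1}{4} \approx -0.25$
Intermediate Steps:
$K{\left(D \right)} = 3$
$L{\left(m \right)} = \frac{1}{2 m}$
$L{\left(-2 \right)} - 11 \left(3 - 3\right) 1 \left(1 + K{\left(-2 \right)}\right) = \frac{1}{2 \left(-2\right)} - 11 \left(3 - 3\right) 1 \left(1 + 3\right) = \frac{1}{2} \left(- \frac{1}{2}\right) - 11 \cdot 0 \cdot 1 \cdot 4 = - \frac{1}{4} - 11 \cdot 0 \cdot 4 = - \frac{1}{4} - 0 = - \frac{1}{4} + 0 = - \frac{1}{4}$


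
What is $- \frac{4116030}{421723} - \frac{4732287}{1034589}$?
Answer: $- \frac{2084704544057}{145436658949} \approx -14.334$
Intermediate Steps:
$- \frac{4116030}{421723} - \frac{4732287}{1034589} = \left(-4116030\right) \frac{1}{421723} - \frac{1577429}{344863} = - \frac{4116030}{421723} - \frac{1577429}{344863} = - \frac{2084704544057}{145436658949}$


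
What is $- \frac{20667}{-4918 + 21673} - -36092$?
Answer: $\frac{201566931}{5585} \approx 36091.0$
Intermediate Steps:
$- \frac{20667}{-4918 + 21673} - -36092 = - \frac{20667}{16755} + 36092 = \left(-20667\right) \frac{1}{16755} + 36092 = - \frac{6889}{5585} + 36092 = \frac{201566931}{5585}$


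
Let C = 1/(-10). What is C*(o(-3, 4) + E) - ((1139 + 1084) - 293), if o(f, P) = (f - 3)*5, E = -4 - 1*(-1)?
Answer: -19267/10 ≈ -1926.7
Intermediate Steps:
C = -1/10 ≈ -0.10000
E = -3 (E = -4 + 1 = -3)
o(f, P) = -15 + 5*f (o(f, P) = (-3 + f)*5 = -15 + 5*f)
C*(o(-3, 4) + E) - ((1139 + 1084) - 293) = -((-15 + 5*(-3)) - 3)/10 - ((1139 + 1084) - 293) = -((-15 - 15) - 3)/10 - (2223 - 293) = -(-30 - 3)/10 - 1*1930 = -1/10*(-33) - 1930 = 33/10 - 1930 = -19267/10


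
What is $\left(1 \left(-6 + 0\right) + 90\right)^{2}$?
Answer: $7056$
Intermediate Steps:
$\left(1 \left(-6 + 0\right) + 90\right)^{2} = \left(1 \left(-6\right) + 90\right)^{2} = \left(-6 + 90\right)^{2} = 84^{2} = 7056$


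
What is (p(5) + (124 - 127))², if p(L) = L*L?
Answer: 484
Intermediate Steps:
p(L) = L²
(p(5) + (124 - 127))² = (5² + (124 - 127))² = (25 - 3)² = 22² = 484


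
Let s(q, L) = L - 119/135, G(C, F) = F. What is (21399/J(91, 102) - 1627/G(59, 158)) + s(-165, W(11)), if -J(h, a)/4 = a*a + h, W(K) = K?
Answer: -61667833/89543340 ≈ -0.68869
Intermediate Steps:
J(h, a) = -4*h - 4*a**2 (J(h, a) = -4*(a*a + h) = -4*(a**2 + h) = -4*(h + a**2) = -4*h - 4*a**2)
s(q, L) = -119/135 + L (s(q, L) = L - 119*1/135 = L - 119/135 = -119/135 + L)
(21399/J(91, 102) - 1627/G(59, 158)) + s(-165, W(11)) = (21399/(-4*91 - 4*102**2) - 1627/158) + (-119/135 + 11) = (21399/(-364 - 4*10404) - 1627*1/158) + 1366/135 = (21399/(-364 - 41616) - 1627/158) + 1366/135 = (21399/(-41980) - 1627/158) + 1366/135 = (21399*(-1/41980) - 1627/158) + 1366/135 = (-21399/41980 - 1627/158) + 1366/135 = -35841251/3316420 + 1366/135 = -61667833/89543340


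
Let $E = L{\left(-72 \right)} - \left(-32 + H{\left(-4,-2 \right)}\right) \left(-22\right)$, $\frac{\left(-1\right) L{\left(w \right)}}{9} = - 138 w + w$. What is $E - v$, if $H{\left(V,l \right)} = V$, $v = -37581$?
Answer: $-51987$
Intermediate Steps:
$L{\left(w \right)} = 1233 w$ ($L{\left(w \right)} = - 9 \left(- 138 w + w\right) = - 9 \left(- 137 w\right) = 1233 w$)
$E = -89568$ ($E = 1233 \left(-72\right) - \left(-32 - 4\right) \left(-22\right) = -88776 - \left(-36\right) \left(-22\right) = -88776 - 792 = -89568$)
$E - v = -89568 - -37581 = -89568 + 37581 = -51987$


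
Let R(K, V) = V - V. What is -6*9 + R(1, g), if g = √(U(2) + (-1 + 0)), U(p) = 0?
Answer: -54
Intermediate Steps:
g = I (g = √(0 + (-1 + 0)) = √(0 - 1) = √(-1) = I ≈ 1.0*I)
R(K, V) = 0
-6*9 + R(1, g) = -6*9 + 0 = -54 + 0 = -54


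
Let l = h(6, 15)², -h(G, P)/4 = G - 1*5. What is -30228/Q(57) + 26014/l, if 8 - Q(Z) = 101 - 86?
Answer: 332873/56 ≈ 5944.2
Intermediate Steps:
Q(Z) = -7 (Q(Z) = 8 - (101 - 86) = 8 - 1*15 = 8 - 15 = -7)
h(G, P) = 20 - 4*G (h(G, P) = -4*(G - 1*5) = -4*(G - 5) = -4*(-5 + G) = 20 - 4*G)
l = 16 (l = (20 - 4*6)² = (20 - 24)² = (-4)² = 16)
-30228/Q(57) + 26014/l = -30228/(-7) + 26014/16 = -30228*(-⅐) + 26014*(1/16) = 30228/7 + 13007/8 = 332873/56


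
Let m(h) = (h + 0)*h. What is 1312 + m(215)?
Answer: 47537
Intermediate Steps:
m(h) = h² (m(h) = h*h = h²)
1312 + m(215) = 1312 + 215² = 1312 + 46225 = 47537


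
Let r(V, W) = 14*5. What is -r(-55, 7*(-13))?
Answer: -70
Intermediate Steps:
r(V, W) = 70
-r(-55, 7*(-13)) = -1*70 = -70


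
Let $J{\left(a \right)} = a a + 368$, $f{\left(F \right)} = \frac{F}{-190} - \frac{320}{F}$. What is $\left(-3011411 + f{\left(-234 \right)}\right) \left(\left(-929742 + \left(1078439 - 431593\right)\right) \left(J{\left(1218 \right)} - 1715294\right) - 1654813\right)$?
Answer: $- \frac{2191099305174346778504}{11115} \approx -1.9713 \cdot 10^{17}$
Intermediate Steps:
$f{\left(F \right)} = - \frac{320}{F} - \frac{F}{190}$ ($f{\left(F \right)} = F \left(- \frac{1}{190}\right) - \frac{320}{F} = - \frac{F}{190} - \frac{320}{F} = - \frac{320}{F} - \frac{F}{190}$)
$J{\left(a \right)} = 368 + a^{2}$ ($J{\left(a \right)} = a^{2} + 368 = 368 + a^{2}$)
$\left(-3011411 + f{\left(-234 \right)}\right) \left(\left(-929742 + \left(1078439 - 431593\right)\right) \left(J{\left(1218 \right)} - 1715294\right) - 1654813\right) = \left(-3011411 - \left(- \frac{117}{95} + \frac{320}{-234}\right)\right) \left(\left(-929742 + \left(1078439 - 431593\right)\right) \left(\left(368 + 1218^{2}\right) - 1715294\right) - 1654813\right) = \left(-3011411 + \left(\left(-320\right) \left(- \frac{1}{234}\right) + \frac{117}{95}\right)\right) \left(\left(-929742 + \left(1078439 - 431593\right)\right) \left(\left(368 + 1483524\right) - 1715294\right) - 1654813\right) = \left(-3011411 + \left(\frac{160}{117} + \frac{117}{95}\right)\right) \left(\left(-929742 + 646846\right) \left(1483892 - 1715294\right) - 1654813\right) = \left(-3011411 + \frac{28889}{11115}\right) \left(\left(-282896\right) \left(-231402\right) - 1654813\right) = - \frac{33471804376 \left(65462700192 - 1654813\right)}{11115} = \left(- \frac{33471804376}{11115}\right) 65461045379 = - \frac{2191099305174346778504}{11115}$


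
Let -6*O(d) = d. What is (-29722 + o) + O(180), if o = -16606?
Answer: -46358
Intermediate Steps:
O(d) = -d/6
(-29722 + o) + O(180) = (-29722 - 16606) - ⅙*180 = -46328 - 30 = -46358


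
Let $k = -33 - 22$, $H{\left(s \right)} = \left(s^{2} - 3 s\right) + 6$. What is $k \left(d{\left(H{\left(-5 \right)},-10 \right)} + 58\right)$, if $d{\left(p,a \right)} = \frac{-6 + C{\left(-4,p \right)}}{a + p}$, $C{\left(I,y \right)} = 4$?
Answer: $- \frac{57365}{18} \approx -3186.9$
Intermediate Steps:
$H{\left(s \right)} = 6 + s^{2} - 3 s$
$k = -55$ ($k = -33 - 22 = -55$)
$d{\left(p,a \right)} = - \frac{2}{a + p}$ ($d{\left(p,a \right)} = \frac{-6 + 4}{a + p} = - \frac{2}{a + p}$)
$k \left(d{\left(H{\left(-5 \right)},-10 \right)} + 58\right) = - 55 \left(- \frac{2}{-10 + \left(6 + \left(-5\right)^{2} - -15\right)} + 58\right) = - 55 \left(- \frac{2}{-10 + \left(6 + 25 + 15\right)} + 58\right) = - 55 \left(- \frac{2}{-10 + 46} + 58\right) = - 55 \left(- \frac{2}{36} + 58\right) = - 55 \left(\left(-2\right) \frac{1}{36} + 58\right) = - 55 \left(- \frac{1}{18} + 58\right) = \left(-55\right) \frac{1043}{18} = - \frac{57365}{18}$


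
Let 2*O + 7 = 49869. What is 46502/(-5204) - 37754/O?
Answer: -677906589/64870462 ≈ -10.450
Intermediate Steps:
O = 24931 (O = -7/2 + (½)*49869 = -7/2 + 49869/2 = 24931)
46502/(-5204) - 37754/O = 46502/(-5204) - 37754/24931 = 46502*(-1/5204) - 37754*1/24931 = -23251/2602 - 37754/24931 = -677906589/64870462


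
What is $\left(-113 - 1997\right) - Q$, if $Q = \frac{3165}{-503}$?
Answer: $- \frac{1058165}{503} \approx -2103.7$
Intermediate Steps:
$Q = - \frac{3165}{503}$ ($Q = 3165 \left(- \frac{1}{503}\right) = - \frac{3165}{503} \approx -6.2922$)
$\left(-113 - 1997\right) - Q = \left(-113 - 1997\right) - - \frac{3165}{503} = \left(-113 - 1997\right) + \frac{3165}{503} = -2110 + \frac{3165}{503} = - \frac{1058165}{503}$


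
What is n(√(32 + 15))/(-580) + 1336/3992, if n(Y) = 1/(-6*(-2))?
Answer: 1161821/3473040 ≈ 0.33453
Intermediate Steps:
n(Y) = 1/12
n(√(32 + 15))/(-580) + 1336/3992 = (1/12)/(-580) + 1336/3992 = (1/12)*(-1/580) + 1336*(1/3992) = -1/6960 + 167/499 = 1161821/3473040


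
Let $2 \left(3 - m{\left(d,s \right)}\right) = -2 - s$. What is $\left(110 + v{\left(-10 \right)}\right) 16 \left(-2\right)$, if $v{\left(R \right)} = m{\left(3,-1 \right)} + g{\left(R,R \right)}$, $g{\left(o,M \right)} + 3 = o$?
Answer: $-3216$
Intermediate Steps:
$g{\left(o,M \right)} = -3 + o$
$m{\left(d,s \right)} = 4 + \frac{s}{2}$ ($m{\left(d,s \right)} = 3 - \frac{-2 - s}{2} = 3 + \left(1 + \frac{s}{2}\right) = 4 + \frac{s}{2}$)
$v{\left(R \right)} = \frac{1}{2} + R$ ($v{\left(R \right)} = \left(4 + \frac{1}{2} \left(-1\right)\right) + \left(-3 + R\right) = \left(4 - \frac{1}{2}\right) + \left(-3 + R\right) = \frac{7}{2} + \left(-3 + R\right) = \frac{1}{2} + R$)
$\left(110 + v{\left(-10 \right)}\right) 16 \left(-2\right) = \left(110 + \left(\frac{1}{2} - 10\right)\right) 16 \left(-2\right) = \left(110 - \frac{19}{2}\right) \left(-32\right) = \frac{201}{2} \left(-32\right) = -3216$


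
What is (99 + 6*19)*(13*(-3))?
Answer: -8307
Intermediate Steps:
(99 + 6*19)*(13*(-3)) = (99 + 114)*(-39) = 213*(-39) = -8307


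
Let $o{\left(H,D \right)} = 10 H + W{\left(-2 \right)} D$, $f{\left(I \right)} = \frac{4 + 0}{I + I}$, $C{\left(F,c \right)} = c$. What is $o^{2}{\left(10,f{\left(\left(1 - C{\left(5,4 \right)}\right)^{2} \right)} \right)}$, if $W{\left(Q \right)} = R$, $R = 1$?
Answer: $\frac{813604}{81} \approx 10045.0$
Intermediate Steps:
$W{\left(Q \right)} = 1$
$f{\left(I \right)} = \frac{2}{I}$ ($f{\left(I \right)} = \frac{4}{2 I} = 4 \frac{1}{2 I} = \frac{2}{I}$)
$o{\left(H,D \right)} = D + 10 H$ ($o{\left(H,D \right)} = 10 H + 1 D = 10 H + D = D + 10 H$)
$o^{2}{\left(10,f{\left(\left(1 - C{\left(5,4 \right)}\right)^{2} \right)} \right)} = \left(\frac{2}{\left(1 - 4\right)^{2}} + 10 \cdot 10\right)^{2} = \left(\frac{2}{\left(1 - 4\right)^{2}} + 100\right)^{2} = \left(\frac{2}{\left(-3\right)^{2}} + 100\right)^{2} = \left(\frac{2}{9} + 100\right)^{2} = \left(\frac{902}{9}\right)^{2} = \frac{813604}{81}$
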